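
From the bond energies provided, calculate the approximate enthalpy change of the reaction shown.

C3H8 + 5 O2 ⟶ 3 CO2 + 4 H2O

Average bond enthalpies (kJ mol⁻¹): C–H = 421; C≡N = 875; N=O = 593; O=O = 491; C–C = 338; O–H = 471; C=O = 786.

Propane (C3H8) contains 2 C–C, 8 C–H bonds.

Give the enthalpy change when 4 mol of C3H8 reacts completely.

Bonds broken (reactants):
  C–C: 2 × 338 = 676
  C–H: 8 × 421 = 3368
  O=O: 5 × 491 = 2455
  Σ(broken) = 6499 kJ
Bonds formed (products):
  C=O: 6 × 786 = 4716
  O–H: 8 × 471 = 3768
  Σ(formed) = 8484 kJ
ΔH = Σ(broken) − Σ(formed) = 6499 − 8484 = −1985 kJ
For 4× the reaction as written: 4 × (−1985) = −7940 kJ

ΔH = −7940 kJ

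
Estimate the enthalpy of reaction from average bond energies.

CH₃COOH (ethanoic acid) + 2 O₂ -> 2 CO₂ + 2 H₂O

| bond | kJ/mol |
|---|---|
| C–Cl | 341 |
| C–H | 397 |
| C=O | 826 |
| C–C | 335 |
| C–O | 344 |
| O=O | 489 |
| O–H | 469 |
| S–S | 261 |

ΔH ≈ −1037 kJ

Bonds broken (reactants):
  C–C: 1 × 335 = 335
  C–H: 3 × 397 = 1191
  C–O: 1 × 344 = 344
  C=O: 1 × 826 = 826
  O–H: 1 × 469 = 469
  O=O: 2 × 489 = 978
  Σ(broken) = 4143 kJ
Bonds formed (products):
  C=O: 4 × 826 = 3304
  O–H: 4 × 469 = 1876
  Σ(formed) = 5180 kJ
ΔH = Σ(broken) − Σ(formed) = 4143 − 5180 = −1037 kJ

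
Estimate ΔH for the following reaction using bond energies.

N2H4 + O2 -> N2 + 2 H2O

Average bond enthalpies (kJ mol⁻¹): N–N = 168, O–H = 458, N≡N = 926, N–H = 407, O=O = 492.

Bonds broken (reactants):
  N–H: 4 × 407 = 1628
  N–N: 1 × 168 = 168
  O=O: 1 × 492 = 492
  Σ(broken) = 2288 kJ
Bonds formed (products):
  N≡N: 1 × 926 = 926
  O–H: 4 × 458 = 1832
  Σ(formed) = 2758 kJ
ΔH = Σ(broken) − Σ(formed) = 2288 − 2758 = −470 kJ

ΔH ≈ −470 kJ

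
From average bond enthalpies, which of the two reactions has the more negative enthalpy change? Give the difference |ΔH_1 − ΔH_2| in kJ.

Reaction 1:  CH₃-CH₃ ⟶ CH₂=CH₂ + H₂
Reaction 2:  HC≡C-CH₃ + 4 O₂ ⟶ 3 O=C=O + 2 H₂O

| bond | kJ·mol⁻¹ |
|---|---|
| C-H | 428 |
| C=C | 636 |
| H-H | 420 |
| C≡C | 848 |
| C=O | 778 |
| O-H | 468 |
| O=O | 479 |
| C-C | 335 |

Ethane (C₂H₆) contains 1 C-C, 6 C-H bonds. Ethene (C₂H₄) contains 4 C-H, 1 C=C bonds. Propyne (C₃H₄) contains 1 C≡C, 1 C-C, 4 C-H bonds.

Reaction 1:
  Bonds broken (reactants):
    C-C: 1 × 335 = 335
    C-H: 6 × 428 = 2568
    Σ(broken) = 2903 kJ
  Bonds formed (products):
    C-H: 4 × 428 = 1712
    C=C: 1 × 636 = 636
    H-H: 1 × 420 = 420
    Σ(formed) = 2768 kJ
  ΔH_1 = 2903 − 2768 = +135 kJ
Reaction 2:
  Bonds broken (reactants):
    C≡C: 1 × 848 = 848
    C-C: 1 × 335 = 335
    C-H: 4 × 428 = 1712
    O=O: 4 × 479 = 1916
    Σ(broken) = 4811 kJ
  Bonds formed (products):
    C=O: 6 × 778 = 4668
    O-H: 4 × 468 = 1872
    Σ(formed) = 6540 kJ
  ΔH_2 = 4811 − 6540 = −1729 kJ
ΔH_1 − ΔH_2 = +1864 kJ, so reaction 2 has the more negative ΔH; |ΔH_1 − ΔH_2| = 1864 kJ.

Reaction 2, by 1864 kJ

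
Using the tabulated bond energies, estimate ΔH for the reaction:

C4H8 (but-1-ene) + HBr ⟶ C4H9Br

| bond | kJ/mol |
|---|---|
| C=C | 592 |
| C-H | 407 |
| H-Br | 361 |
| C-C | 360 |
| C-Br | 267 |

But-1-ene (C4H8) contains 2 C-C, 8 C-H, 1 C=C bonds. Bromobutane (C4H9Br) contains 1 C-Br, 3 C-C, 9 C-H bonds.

ΔH ≈ −81 kJ

Bonds broken (reactants):
  C-C: 2 × 360 = 720
  C-H: 8 × 407 = 3256
  C=C: 1 × 592 = 592
  H-Br: 1 × 361 = 361
  Σ(broken) = 4929 kJ
Bonds formed (products):
  C-Br: 1 × 267 = 267
  C-C: 3 × 360 = 1080
  C-H: 9 × 407 = 3663
  Σ(formed) = 5010 kJ
ΔH = Σ(broken) − Σ(formed) = 4929 − 5010 = −81 kJ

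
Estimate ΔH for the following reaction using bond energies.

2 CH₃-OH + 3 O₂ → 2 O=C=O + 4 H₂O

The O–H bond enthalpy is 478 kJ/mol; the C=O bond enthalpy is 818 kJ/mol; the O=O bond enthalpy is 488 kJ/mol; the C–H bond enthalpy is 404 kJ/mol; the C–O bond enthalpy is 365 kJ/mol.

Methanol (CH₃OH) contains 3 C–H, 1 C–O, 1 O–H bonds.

ΔH ≈ −1522 kJ

Bonds broken (reactants):
  C–H: 6 × 404 = 2424
  C–O: 2 × 365 = 730
  O–H: 2 × 478 = 956
  O=O: 3 × 488 = 1464
  Σ(broken) = 5574 kJ
Bonds formed (products):
  C=O: 4 × 818 = 3272
  O–H: 8 × 478 = 3824
  Σ(formed) = 7096 kJ
ΔH = Σ(broken) − Σ(formed) = 5574 − 7096 = −1522 kJ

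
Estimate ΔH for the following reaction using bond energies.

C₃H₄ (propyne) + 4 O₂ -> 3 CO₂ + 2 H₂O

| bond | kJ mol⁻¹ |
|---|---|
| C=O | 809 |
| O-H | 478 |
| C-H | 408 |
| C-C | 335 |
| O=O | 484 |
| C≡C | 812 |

ΔH ≈ −2051 kJ

Bonds broken (reactants):
  C≡C: 1 × 812 = 812
  C-C: 1 × 335 = 335
  C-H: 4 × 408 = 1632
  O=O: 4 × 484 = 1936
  Σ(broken) = 4715 kJ
Bonds formed (products):
  C=O: 6 × 809 = 4854
  O-H: 4 × 478 = 1912
  Σ(formed) = 6766 kJ
ΔH = Σ(broken) − Σ(formed) = 4715 − 6766 = −2051 kJ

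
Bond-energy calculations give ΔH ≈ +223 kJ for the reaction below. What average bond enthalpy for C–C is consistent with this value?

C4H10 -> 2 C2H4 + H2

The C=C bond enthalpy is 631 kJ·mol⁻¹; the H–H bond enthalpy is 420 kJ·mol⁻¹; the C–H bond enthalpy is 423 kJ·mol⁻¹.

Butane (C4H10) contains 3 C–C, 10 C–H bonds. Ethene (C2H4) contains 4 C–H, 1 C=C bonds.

D(C–C) ≈ 353 kJ/mol

Let D be the C–C bond energy.
Σ(broken) = 3×D + 10×423 = 4230 + 3D
Σ(formed) = 8×423 + 2×631 + 1×420 = 5066
ΔH = Σ(broken) − Σ(formed) = (4230 + 3D) − (5066) = −836 + 3D
Setting this equal to +223 kJ gives 3D = 1059, so D = 353 kJ/mol.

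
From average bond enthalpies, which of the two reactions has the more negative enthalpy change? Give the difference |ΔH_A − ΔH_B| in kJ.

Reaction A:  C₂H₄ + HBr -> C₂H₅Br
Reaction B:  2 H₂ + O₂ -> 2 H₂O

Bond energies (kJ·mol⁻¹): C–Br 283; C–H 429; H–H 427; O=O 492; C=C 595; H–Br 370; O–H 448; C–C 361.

Reaction A:
  Bonds broken (reactants):
    C–H: 4 × 429 = 1716
    C=C: 1 × 595 = 595
    H–Br: 1 × 370 = 370
    Σ(broken) = 2681 kJ
  Bonds formed (products):
    C–Br: 1 × 283 = 283
    C–C: 1 × 361 = 361
    C–H: 5 × 429 = 2145
    Σ(formed) = 2789 kJ
  ΔH_A = 2681 − 2789 = −108 kJ
Reaction B:
  Bonds broken (reactants):
    H–H: 2 × 427 = 854
    O=O: 1 × 492 = 492
    Σ(broken) = 1346 kJ
  Bonds formed (products):
    O–H: 4 × 448 = 1792
    Σ(formed) = 1792 kJ
  ΔH_B = 1346 − 1792 = −446 kJ
ΔH_A − ΔH_B = +338 kJ, so reaction B has the more negative ΔH; |ΔH_A − ΔH_B| = 338 kJ.

Reaction B, by 338 kJ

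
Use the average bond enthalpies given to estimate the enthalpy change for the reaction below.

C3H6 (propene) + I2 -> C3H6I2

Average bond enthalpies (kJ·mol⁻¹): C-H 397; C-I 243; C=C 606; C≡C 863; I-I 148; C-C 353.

ΔH ≈ −85 kJ

Bonds broken (reactants):
  C-C: 1 × 353 = 353
  C-H: 6 × 397 = 2382
  C=C: 1 × 606 = 606
  I-I: 1 × 148 = 148
  Σ(broken) = 3489 kJ
Bonds formed (products):
  C-C: 2 × 353 = 706
  C-H: 6 × 397 = 2382
  C-I: 2 × 243 = 486
  Σ(formed) = 3574 kJ
ΔH = Σ(broken) − Σ(formed) = 3489 − 3574 = −85 kJ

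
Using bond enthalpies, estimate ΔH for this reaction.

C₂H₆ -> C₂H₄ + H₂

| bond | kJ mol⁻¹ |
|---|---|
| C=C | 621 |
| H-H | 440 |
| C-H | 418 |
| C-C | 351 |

ΔH ≈ +126 kJ

Bonds broken (reactants):
  C-C: 1 × 351 = 351
  C-H: 6 × 418 = 2508
  Σ(broken) = 2859 kJ
Bonds formed (products):
  C-H: 4 × 418 = 1672
  C=C: 1 × 621 = 621
  H-H: 1 × 440 = 440
  Σ(formed) = 2733 kJ
ΔH = Σ(broken) − Σ(formed) = 2859 − 2733 = +126 kJ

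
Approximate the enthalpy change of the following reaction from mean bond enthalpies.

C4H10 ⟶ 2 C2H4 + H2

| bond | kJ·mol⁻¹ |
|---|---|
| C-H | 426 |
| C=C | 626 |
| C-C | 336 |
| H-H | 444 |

ΔH ≈ +164 kJ

Bonds broken (reactants):
  C-C: 3 × 336 = 1008
  C-H: 10 × 426 = 4260
  Σ(broken) = 5268 kJ
Bonds formed (products):
  C-H: 8 × 426 = 3408
  C=C: 2 × 626 = 1252
  H-H: 1 × 444 = 444
  Σ(formed) = 5104 kJ
ΔH = Σ(broken) − Σ(formed) = 5268 − 5104 = +164 kJ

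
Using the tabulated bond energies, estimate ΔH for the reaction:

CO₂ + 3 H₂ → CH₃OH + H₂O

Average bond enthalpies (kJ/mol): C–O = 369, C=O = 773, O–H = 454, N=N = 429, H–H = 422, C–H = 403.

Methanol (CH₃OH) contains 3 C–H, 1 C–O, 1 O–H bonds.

Bonds broken (reactants):
  C=O: 2 × 773 = 1546
  H–H: 3 × 422 = 1266
  Σ(broken) = 2812 kJ
Bonds formed (products):
  C–H: 3 × 403 = 1209
  C–O: 1 × 369 = 369
  O–H: 3 × 454 = 1362
  Σ(formed) = 2940 kJ
ΔH = Σ(broken) − Σ(formed) = 2812 − 2940 = −128 kJ

ΔH ≈ −128 kJ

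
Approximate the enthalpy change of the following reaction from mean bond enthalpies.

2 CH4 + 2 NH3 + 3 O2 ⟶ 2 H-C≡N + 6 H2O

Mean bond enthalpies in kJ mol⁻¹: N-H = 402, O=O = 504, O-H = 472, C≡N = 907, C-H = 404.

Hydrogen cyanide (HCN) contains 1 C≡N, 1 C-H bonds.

ΔH ≈ −1130 kJ

Bonds broken (reactants):
  C-H: 8 × 404 = 3232
  N-H: 6 × 402 = 2412
  O=O: 3 × 504 = 1512
  Σ(broken) = 7156 kJ
Bonds formed (products):
  C≡N: 2 × 907 = 1814
  C-H: 2 × 404 = 808
  O-H: 12 × 472 = 5664
  Σ(formed) = 8286 kJ
ΔH = Σ(broken) − Σ(formed) = 7156 − 8286 = −1130 kJ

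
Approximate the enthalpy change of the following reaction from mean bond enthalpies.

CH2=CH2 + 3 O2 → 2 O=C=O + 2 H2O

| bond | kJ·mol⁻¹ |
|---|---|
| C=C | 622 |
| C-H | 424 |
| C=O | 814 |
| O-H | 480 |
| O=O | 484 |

ΔH ≈ −1406 kJ

Bonds broken (reactants):
  C-H: 4 × 424 = 1696
  C=C: 1 × 622 = 622
  O=O: 3 × 484 = 1452
  Σ(broken) = 3770 kJ
Bonds formed (products):
  C=O: 4 × 814 = 3256
  O-H: 4 × 480 = 1920
  Σ(formed) = 5176 kJ
ΔH = Σ(broken) − Σ(formed) = 3770 − 5176 = −1406 kJ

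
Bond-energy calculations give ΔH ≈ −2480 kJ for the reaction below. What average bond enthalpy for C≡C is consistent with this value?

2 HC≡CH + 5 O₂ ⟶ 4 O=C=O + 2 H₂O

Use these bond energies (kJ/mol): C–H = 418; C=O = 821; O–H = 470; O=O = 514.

D(C≡C) ≈ 863 kJ/mol

Let D be the C≡C bond energy.
Σ(broken) = 2×D + 4×418 + 5×514 = 4242 + 2D
Σ(formed) = 8×821 + 4×470 = 8448
ΔH = Σ(broken) − Σ(formed) = (4242 + 2D) − (8448) = −4206 + 2D
Setting this equal to −2480 kJ gives 2D = 1726, so D = 863 kJ/mol.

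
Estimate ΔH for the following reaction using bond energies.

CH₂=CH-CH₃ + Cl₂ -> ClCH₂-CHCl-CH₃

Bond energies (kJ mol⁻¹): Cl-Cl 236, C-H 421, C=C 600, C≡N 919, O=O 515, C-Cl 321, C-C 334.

ΔH ≈ −140 kJ

Bonds broken (reactants):
  C-C: 1 × 334 = 334
  C-H: 6 × 421 = 2526
  C=C: 1 × 600 = 600
  Cl-Cl: 1 × 236 = 236
  Σ(broken) = 3696 kJ
Bonds formed (products):
  C-C: 2 × 334 = 668
  C-Cl: 2 × 321 = 642
  C-H: 6 × 421 = 2526
  Σ(formed) = 3836 kJ
ΔH = Σ(broken) − Σ(formed) = 3696 − 3836 = −140 kJ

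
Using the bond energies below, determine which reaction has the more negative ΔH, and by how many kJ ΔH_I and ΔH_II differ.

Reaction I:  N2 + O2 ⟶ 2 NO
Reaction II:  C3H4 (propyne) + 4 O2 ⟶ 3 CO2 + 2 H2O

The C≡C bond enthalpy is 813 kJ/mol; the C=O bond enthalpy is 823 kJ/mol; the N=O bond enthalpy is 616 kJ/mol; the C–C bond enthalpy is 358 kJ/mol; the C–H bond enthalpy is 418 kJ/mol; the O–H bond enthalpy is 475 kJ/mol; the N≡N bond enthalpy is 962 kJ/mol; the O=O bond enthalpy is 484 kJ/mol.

Reaction II, by 2273 kJ

Reaction I:
  Bonds broken (reactants):
    N≡N: 1 × 962 = 962
    O=O: 1 × 484 = 484
    Σ(broken) = 1446 kJ
  Bonds formed (products):
    N=O: 2 × 616 = 1232
    Σ(formed) = 1232 kJ
  ΔH_I = 1446 − 1232 = +214 kJ
Reaction II:
  Bonds broken (reactants):
    C≡C: 1 × 813 = 813
    C–C: 1 × 358 = 358
    C–H: 4 × 418 = 1672
    O=O: 4 × 484 = 1936
    Σ(broken) = 4779 kJ
  Bonds formed (products):
    C=O: 6 × 823 = 4938
    O–H: 4 × 475 = 1900
    Σ(formed) = 6838 kJ
  ΔH_II = 4779 − 6838 = −2059 kJ
ΔH_I − ΔH_II = +2273 kJ, so reaction II has the more negative ΔH; |ΔH_I − ΔH_II| = 2273 kJ.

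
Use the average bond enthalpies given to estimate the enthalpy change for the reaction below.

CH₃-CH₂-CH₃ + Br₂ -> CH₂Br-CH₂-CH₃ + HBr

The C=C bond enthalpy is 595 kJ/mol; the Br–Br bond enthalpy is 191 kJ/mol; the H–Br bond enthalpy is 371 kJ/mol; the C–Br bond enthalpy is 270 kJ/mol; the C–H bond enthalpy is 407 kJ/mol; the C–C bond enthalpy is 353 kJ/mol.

Bonds broken (reactants):
  Br–Br: 1 × 191 = 191
  C–C: 2 × 353 = 706
  C–H: 8 × 407 = 3256
  Σ(broken) = 4153 kJ
Bonds formed (products):
  C–Br: 1 × 270 = 270
  C–C: 2 × 353 = 706
  C–H: 7 × 407 = 2849
  H–Br: 1 × 371 = 371
  Σ(formed) = 4196 kJ
ΔH = Σ(broken) − Σ(formed) = 4153 − 4196 = −43 kJ

ΔH ≈ −43 kJ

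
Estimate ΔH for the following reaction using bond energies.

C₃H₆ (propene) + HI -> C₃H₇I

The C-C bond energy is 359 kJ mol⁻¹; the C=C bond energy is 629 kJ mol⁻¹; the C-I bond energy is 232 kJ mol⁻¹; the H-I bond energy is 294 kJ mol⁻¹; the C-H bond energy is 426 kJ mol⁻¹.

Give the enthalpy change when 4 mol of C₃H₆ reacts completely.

Bonds broken (reactants):
  C-C: 1 × 359 = 359
  C-H: 6 × 426 = 2556
  C=C: 1 × 629 = 629
  H-I: 1 × 294 = 294
  Σ(broken) = 3838 kJ
Bonds formed (products):
  C-C: 2 × 359 = 718
  C-H: 7 × 426 = 2982
  C-I: 1 × 232 = 232
  Σ(formed) = 3932 kJ
ΔH = Σ(broken) − Σ(formed) = 3838 − 3932 = −94 kJ
For 4× the reaction as written: 4 × (−94) = −376 kJ

ΔH = −376 kJ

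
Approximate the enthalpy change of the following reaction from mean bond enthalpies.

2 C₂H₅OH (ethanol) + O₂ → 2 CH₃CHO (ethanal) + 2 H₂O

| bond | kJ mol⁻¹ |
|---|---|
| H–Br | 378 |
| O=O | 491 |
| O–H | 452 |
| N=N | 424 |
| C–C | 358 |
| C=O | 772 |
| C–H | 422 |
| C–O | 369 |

Bonds broken (reactants):
  C–C: 2 × 358 = 716
  C–H: 10 × 422 = 4220
  C–O: 2 × 369 = 738
  O–H: 2 × 452 = 904
  O=O: 1 × 491 = 491
  Σ(broken) = 7069 kJ
Bonds formed (products):
  C–C: 2 × 358 = 716
  C–H: 8 × 422 = 3376
  C=O: 2 × 772 = 1544
  O–H: 4 × 452 = 1808
  Σ(formed) = 7444 kJ
ΔH = Σ(broken) − Σ(formed) = 7069 − 7444 = −375 kJ

ΔH ≈ −375 kJ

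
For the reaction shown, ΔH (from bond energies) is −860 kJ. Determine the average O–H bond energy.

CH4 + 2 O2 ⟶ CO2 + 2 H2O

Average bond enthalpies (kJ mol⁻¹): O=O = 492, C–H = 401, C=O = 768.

D(O–H) ≈ 478 kJ/mol

Let D be the O–H bond energy.
Σ(broken) = 4×401 + 2×492 = 2588
Σ(formed) = 2×768 + 4×D = 1536 + 4D
ΔH = Σ(broken) − Σ(formed) = (2588) − (1536 + 4D) = +1052 − 4D
Setting this equal to −860 kJ gives 4D = 1912, so D = 478 kJ/mol.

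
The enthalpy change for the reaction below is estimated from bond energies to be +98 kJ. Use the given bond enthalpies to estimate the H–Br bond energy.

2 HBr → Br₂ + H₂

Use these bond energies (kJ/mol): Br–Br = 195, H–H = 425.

D(H–Br) ≈ 359 kJ/mol

Let D be the H–Br bond energy.
Σ(broken) = 2×D = 2D
Σ(formed) = 1×195 + 1×425 = 620
ΔH = Σ(broken) − Σ(formed) = (2D) − (620) = −620 + 2D
Setting this equal to +98 kJ gives 2D = 718, so D = 359 kJ/mol.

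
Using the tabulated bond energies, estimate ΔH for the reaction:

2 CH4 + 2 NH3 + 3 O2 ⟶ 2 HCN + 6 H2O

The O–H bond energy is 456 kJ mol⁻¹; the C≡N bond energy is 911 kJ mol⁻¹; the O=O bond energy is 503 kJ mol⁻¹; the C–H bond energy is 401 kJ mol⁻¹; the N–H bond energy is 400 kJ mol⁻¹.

Bonds broken (reactants):
  C–H: 8 × 401 = 3208
  N–H: 6 × 400 = 2400
  O=O: 3 × 503 = 1509
  Σ(broken) = 7117 kJ
Bonds formed (products):
  C≡N: 2 × 911 = 1822
  C–H: 2 × 401 = 802
  O–H: 12 × 456 = 5472
  Σ(formed) = 8096 kJ
ΔH = Σ(broken) − Σ(formed) = 7117 − 8096 = −979 kJ

ΔH ≈ −979 kJ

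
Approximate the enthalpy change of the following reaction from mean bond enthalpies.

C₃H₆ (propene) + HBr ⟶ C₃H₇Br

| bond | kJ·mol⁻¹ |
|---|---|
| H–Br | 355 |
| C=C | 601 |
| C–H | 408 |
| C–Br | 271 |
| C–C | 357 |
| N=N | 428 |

ΔH ≈ −80 kJ

Bonds broken (reactants):
  C–C: 1 × 357 = 357
  C–H: 6 × 408 = 2448
  C=C: 1 × 601 = 601
  H–Br: 1 × 355 = 355
  Σ(broken) = 3761 kJ
Bonds formed (products):
  C–Br: 1 × 271 = 271
  C–C: 2 × 357 = 714
  C–H: 7 × 408 = 2856
  Σ(formed) = 3841 kJ
ΔH = Σ(broken) − Σ(formed) = 3761 − 3841 = −80 kJ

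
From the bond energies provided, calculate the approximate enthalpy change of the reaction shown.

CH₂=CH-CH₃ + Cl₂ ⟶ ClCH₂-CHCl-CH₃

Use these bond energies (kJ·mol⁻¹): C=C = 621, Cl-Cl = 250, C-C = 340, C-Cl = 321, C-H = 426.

ΔH ≈ −111 kJ

Bonds broken (reactants):
  C-C: 1 × 340 = 340
  C-H: 6 × 426 = 2556
  C=C: 1 × 621 = 621
  Cl-Cl: 1 × 250 = 250
  Σ(broken) = 3767 kJ
Bonds formed (products):
  C-C: 2 × 340 = 680
  C-Cl: 2 × 321 = 642
  C-H: 6 × 426 = 2556
  Σ(formed) = 3878 kJ
ΔH = Σ(broken) − Σ(formed) = 3767 − 3878 = −111 kJ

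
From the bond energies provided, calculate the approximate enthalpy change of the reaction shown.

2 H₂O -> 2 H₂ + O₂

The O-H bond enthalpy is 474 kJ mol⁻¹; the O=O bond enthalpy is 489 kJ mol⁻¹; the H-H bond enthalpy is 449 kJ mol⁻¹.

ΔH ≈ +509 kJ

Bonds broken (reactants):
  O-H: 4 × 474 = 1896
  Σ(broken) = 1896 kJ
Bonds formed (products):
  H-H: 2 × 449 = 898
  O=O: 1 × 489 = 489
  Σ(formed) = 1387 kJ
ΔH = Σ(broken) − Σ(formed) = 1896 − 1387 = +509 kJ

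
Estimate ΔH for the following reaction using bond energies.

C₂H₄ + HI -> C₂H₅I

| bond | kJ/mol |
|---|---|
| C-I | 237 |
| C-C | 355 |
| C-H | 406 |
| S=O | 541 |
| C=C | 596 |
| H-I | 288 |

Bonds broken (reactants):
  C-H: 4 × 406 = 1624
  C=C: 1 × 596 = 596
  H-I: 1 × 288 = 288
  Σ(broken) = 2508 kJ
Bonds formed (products):
  C-C: 1 × 355 = 355
  C-H: 5 × 406 = 2030
  C-I: 1 × 237 = 237
  Σ(formed) = 2622 kJ
ΔH = Σ(broken) − Σ(formed) = 2508 − 2622 = −114 kJ

ΔH ≈ −114 kJ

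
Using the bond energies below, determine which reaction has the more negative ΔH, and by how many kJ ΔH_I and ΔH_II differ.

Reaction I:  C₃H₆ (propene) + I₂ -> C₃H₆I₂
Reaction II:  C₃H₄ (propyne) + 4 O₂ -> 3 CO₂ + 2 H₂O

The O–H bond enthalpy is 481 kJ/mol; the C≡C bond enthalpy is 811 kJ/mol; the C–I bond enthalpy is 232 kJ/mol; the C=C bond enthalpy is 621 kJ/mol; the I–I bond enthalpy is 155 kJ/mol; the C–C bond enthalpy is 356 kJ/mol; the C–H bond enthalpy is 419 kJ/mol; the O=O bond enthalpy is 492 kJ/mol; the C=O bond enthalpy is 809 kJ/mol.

Reaction I:
  Bonds broken (reactants):
    C–C: 1 × 356 = 356
    C–H: 6 × 419 = 2514
    C=C: 1 × 621 = 621
    I–I: 1 × 155 = 155
    Σ(broken) = 3646 kJ
  Bonds formed (products):
    C–C: 2 × 356 = 712
    C–H: 6 × 419 = 2514
    C–I: 2 × 232 = 464
    Σ(formed) = 3690 kJ
  ΔH_I = 3646 − 3690 = −44 kJ
Reaction II:
  Bonds broken (reactants):
    C≡C: 1 × 811 = 811
    C–C: 1 × 356 = 356
    C–H: 4 × 419 = 1676
    O=O: 4 × 492 = 1968
    Σ(broken) = 4811 kJ
  Bonds formed (products):
    C=O: 6 × 809 = 4854
    O–H: 4 × 481 = 1924
    Σ(formed) = 6778 kJ
  ΔH_II = 4811 − 6778 = −1967 kJ
ΔH_I − ΔH_II = +1923 kJ, so reaction II has the more negative ΔH; |ΔH_I − ΔH_II| = 1923 kJ.

Reaction II, by 1923 kJ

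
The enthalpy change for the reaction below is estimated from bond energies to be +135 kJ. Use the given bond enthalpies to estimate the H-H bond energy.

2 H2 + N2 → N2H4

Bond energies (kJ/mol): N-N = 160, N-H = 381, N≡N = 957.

D(H-H) ≈ 431 kJ/mol

Let D be the H-H bond energy.
Σ(broken) = 2×D + 1×957 = 957 + 2D
Σ(formed) = 4×381 + 1×160 = 1684
ΔH = Σ(broken) − Σ(formed) = (957 + 2D) − (1684) = −727 + 2D
Setting this equal to +135 kJ gives 2D = 862, so D = 431 kJ/mol.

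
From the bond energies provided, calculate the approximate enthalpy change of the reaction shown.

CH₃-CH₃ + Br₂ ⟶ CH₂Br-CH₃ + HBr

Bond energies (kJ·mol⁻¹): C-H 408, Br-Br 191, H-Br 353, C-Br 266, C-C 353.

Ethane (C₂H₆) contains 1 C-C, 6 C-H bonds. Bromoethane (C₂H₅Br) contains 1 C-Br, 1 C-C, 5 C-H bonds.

Bonds broken (reactants):
  Br-Br: 1 × 191 = 191
  C-C: 1 × 353 = 353
  C-H: 6 × 408 = 2448
  Σ(broken) = 2992 kJ
Bonds formed (products):
  C-Br: 1 × 266 = 266
  C-C: 1 × 353 = 353
  C-H: 5 × 408 = 2040
  H-Br: 1 × 353 = 353
  Σ(formed) = 3012 kJ
ΔH = Σ(broken) − Σ(formed) = 2992 − 3012 = −20 kJ

ΔH ≈ −20 kJ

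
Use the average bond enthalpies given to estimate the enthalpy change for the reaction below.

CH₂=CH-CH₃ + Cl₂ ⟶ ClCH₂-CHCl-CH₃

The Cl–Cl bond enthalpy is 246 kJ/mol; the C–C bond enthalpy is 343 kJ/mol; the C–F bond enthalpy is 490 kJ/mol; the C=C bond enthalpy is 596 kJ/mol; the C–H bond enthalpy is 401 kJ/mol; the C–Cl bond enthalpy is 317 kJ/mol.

ΔH ≈ −135 kJ

Bonds broken (reactants):
  C–C: 1 × 343 = 343
  C–H: 6 × 401 = 2406
  C=C: 1 × 596 = 596
  Cl–Cl: 1 × 246 = 246
  Σ(broken) = 3591 kJ
Bonds formed (products):
  C–C: 2 × 343 = 686
  C–Cl: 2 × 317 = 634
  C–H: 6 × 401 = 2406
  Σ(formed) = 3726 kJ
ΔH = Σ(broken) − Σ(formed) = 3591 − 3726 = −135 kJ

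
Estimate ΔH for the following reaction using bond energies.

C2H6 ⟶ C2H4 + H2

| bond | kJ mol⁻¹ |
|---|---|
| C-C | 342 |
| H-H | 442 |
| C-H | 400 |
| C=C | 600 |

ΔH ≈ +100 kJ

Bonds broken (reactants):
  C-C: 1 × 342 = 342
  C-H: 6 × 400 = 2400
  Σ(broken) = 2742 kJ
Bonds formed (products):
  C-H: 4 × 400 = 1600
  C=C: 1 × 600 = 600
  H-H: 1 × 442 = 442
  Σ(formed) = 2642 kJ
ΔH = Σ(broken) − Σ(formed) = 2742 − 2642 = +100 kJ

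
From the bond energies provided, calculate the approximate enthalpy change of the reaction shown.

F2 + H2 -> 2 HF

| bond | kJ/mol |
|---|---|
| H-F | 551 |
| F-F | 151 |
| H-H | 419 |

ΔH ≈ −532 kJ

Bonds broken (reactants):
  F-F: 1 × 151 = 151
  H-H: 1 × 419 = 419
  Σ(broken) = 570 kJ
Bonds formed (products):
  H-F: 2 × 551 = 1102
  Σ(formed) = 1102 kJ
ΔH = Σ(broken) − Σ(formed) = 570 − 1102 = −532 kJ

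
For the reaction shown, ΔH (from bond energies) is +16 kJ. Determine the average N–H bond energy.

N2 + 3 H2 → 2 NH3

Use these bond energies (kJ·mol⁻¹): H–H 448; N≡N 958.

D(N–H) ≈ 381 kJ/mol

Let D be the N–H bond energy.
Σ(broken) = 3×448 + 1×958 = 2302
Σ(formed) = 6×D = 6D
ΔH = Σ(broken) − Σ(formed) = (2302) − (6D) = +2302 − 6D
Setting this equal to +16 kJ gives 6D = 2286, so D = 381 kJ/mol.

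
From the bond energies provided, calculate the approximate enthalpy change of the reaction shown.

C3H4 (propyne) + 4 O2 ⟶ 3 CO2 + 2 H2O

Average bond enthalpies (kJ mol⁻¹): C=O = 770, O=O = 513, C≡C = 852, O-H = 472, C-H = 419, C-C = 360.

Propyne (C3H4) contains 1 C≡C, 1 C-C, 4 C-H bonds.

ΔH ≈ −1568 kJ

Bonds broken (reactants):
  C≡C: 1 × 852 = 852
  C-C: 1 × 360 = 360
  C-H: 4 × 419 = 1676
  O=O: 4 × 513 = 2052
  Σ(broken) = 4940 kJ
Bonds formed (products):
  C=O: 6 × 770 = 4620
  O-H: 4 × 472 = 1888
  Σ(formed) = 6508 kJ
ΔH = Σ(broken) − Σ(formed) = 4940 − 6508 = −1568 kJ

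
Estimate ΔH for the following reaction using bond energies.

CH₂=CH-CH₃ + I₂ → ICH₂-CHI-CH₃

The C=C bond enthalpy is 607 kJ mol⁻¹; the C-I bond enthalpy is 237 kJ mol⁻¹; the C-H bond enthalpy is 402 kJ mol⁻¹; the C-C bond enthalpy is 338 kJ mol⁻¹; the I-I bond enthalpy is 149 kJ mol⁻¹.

Bonds broken (reactants):
  C-C: 1 × 338 = 338
  C-H: 6 × 402 = 2412
  C=C: 1 × 607 = 607
  I-I: 1 × 149 = 149
  Σ(broken) = 3506 kJ
Bonds formed (products):
  C-C: 2 × 338 = 676
  C-H: 6 × 402 = 2412
  C-I: 2 × 237 = 474
  Σ(formed) = 3562 kJ
ΔH = Σ(broken) − Σ(formed) = 3506 − 3562 = −56 kJ

ΔH ≈ −56 kJ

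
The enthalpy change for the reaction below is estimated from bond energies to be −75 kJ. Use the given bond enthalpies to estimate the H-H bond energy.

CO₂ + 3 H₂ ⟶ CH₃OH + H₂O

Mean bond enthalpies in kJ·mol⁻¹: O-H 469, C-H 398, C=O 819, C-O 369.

D(H-H) ≈ 419 kJ/mol

Let D be the H-H bond energy.
Σ(broken) = 2×819 + 3×D = 1638 + 3D
Σ(formed) = 3×398 + 1×369 + 3×469 = 2970
ΔH = Σ(broken) − Σ(formed) = (1638 + 3D) − (2970) = −1332 + 3D
Setting this equal to −75 kJ gives 3D = 1257, so D = 419 kJ/mol.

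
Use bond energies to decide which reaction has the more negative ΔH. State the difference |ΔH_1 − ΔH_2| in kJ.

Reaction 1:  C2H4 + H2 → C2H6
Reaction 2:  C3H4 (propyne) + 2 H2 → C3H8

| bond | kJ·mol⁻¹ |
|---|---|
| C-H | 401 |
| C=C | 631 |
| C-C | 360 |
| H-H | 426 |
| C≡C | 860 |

Reaction 1:
  Bonds broken (reactants):
    C-H: 4 × 401 = 1604
    C=C: 1 × 631 = 631
    H-H: 1 × 426 = 426
    Σ(broken) = 2661 kJ
  Bonds formed (products):
    C-C: 1 × 360 = 360
    C-H: 6 × 401 = 2406
    Σ(formed) = 2766 kJ
  ΔH_1 = 2661 − 2766 = −105 kJ
Reaction 2:
  Bonds broken (reactants):
    C≡C: 1 × 860 = 860
    C-C: 1 × 360 = 360
    C-H: 4 × 401 = 1604
    H-H: 2 × 426 = 852
    Σ(broken) = 3676 kJ
  Bonds formed (products):
    C-C: 2 × 360 = 720
    C-H: 8 × 401 = 3208
    Σ(formed) = 3928 kJ
  ΔH_2 = 3676 − 3928 = −252 kJ
ΔH_1 − ΔH_2 = +147 kJ, so reaction 2 has the more negative ΔH; |ΔH_1 − ΔH_2| = 147 kJ.

Reaction 2, by 147 kJ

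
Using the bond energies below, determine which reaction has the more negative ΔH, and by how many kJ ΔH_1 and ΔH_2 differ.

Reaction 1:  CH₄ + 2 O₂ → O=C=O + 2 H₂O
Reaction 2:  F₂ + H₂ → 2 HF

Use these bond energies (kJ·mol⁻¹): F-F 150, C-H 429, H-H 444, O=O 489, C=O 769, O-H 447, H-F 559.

Reaction 1, by 108 kJ

Reaction 1:
  Bonds broken (reactants):
    C-H: 4 × 429 = 1716
    O=O: 2 × 489 = 978
    Σ(broken) = 2694 kJ
  Bonds formed (products):
    C=O: 2 × 769 = 1538
    O-H: 4 × 447 = 1788
    Σ(formed) = 3326 kJ
  ΔH_1 = 2694 − 3326 = −632 kJ
Reaction 2:
  Bonds broken (reactants):
    F-F: 1 × 150 = 150
    H-H: 1 × 444 = 444
    Σ(broken) = 594 kJ
  Bonds formed (products):
    H-F: 2 × 559 = 1118
    Σ(formed) = 1118 kJ
  ΔH_2 = 594 − 1118 = −524 kJ
ΔH_1 − ΔH_2 = −108 kJ, so reaction 1 has the more negative ΔH; |ΔH_1 − ΔH_2| = 108 kJ.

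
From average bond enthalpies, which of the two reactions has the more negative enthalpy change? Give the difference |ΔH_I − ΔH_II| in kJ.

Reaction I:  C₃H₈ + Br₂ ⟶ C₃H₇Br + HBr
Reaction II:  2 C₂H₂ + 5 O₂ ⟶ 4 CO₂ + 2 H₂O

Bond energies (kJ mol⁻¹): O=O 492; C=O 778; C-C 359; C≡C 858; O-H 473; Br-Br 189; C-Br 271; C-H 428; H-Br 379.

Reaction II, by 2195 kJ

Reaction I:
  Bonds broken (reactants):
    Br-Br: 1 × 189 = 189
    C-C: 2 × 359 = 718
    C-H: 8 × 428 = 3424
    Σ(broken) = 4331 kJ
  Bonds formed (products):
    C-Br: 1 × 271 = 271
    C-C: 2 × 359 = 718
    C-H: 7 × 428 = 2996
    H-Br: 1 × 379 = 379
    Σ(formed) = 4364 kJ
  ΔH_I = 4331 − 4364 = −33 kJ
Reaction II:
  Bonds broken (reactants):
    C≡C: 2 × 858 = 1716
    C-H: 4 × 428 = 1712
    O=O: 5 × 492 = 2460
    Σ(broken) = 5888 kJ
  Bonds formed (products):
    C=O: 8 × 778 = 6224
    O-H: 4 × 473 = 1892
    Σ(formed) = 8116 kJ
  ΔH_II = 5888 − 8116 = −2228 kJ
ΔH_I − ΔH_II = +2195 kJ, so reaction II has the more negative ΔH; |ΔH_I − ΔH_II| = 2195 kJ.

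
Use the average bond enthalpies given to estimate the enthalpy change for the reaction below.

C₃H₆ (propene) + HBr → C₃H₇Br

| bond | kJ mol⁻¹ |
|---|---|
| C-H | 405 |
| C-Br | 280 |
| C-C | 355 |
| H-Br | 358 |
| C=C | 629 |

Bonds broken (reactants):
  C-C: 1 × 355 = 355
  C-H: 6 × 405 = 2430
  C=C: 1 × 629 = 629
  H-Br: 1 × 358 = 358
  Σ(broken) = 3772 kJ
Bonds formed (products):
  C-Br: 1 × 280 = 280
  C-C: 2 × 355 = 710
  C-H: 7 × 405 = 2835
  Σ(formed) = 3825 kJ
ΔH = Σ(broken) − Σ(formed) = 3772 − 3825 = −53 kJ

ΔH ≈ −53 kJ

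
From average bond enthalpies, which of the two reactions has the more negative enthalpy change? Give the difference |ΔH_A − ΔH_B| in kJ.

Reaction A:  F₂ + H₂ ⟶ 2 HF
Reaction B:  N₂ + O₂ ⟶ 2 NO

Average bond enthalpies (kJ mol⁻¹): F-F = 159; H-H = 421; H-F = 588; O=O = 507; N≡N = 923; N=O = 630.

Reaction A:
  Bonds broken (reactants):
    F-F: 1 × 159 = 159
    H-H: 1 × 421 = 421
    Σ(broken) = 580 kJ
  Bonds formed (products):
    H-F: 2 × 588 = 1176
    Σ(formed) = 1176 kJ
  ΔH_A = 580 − 1176 = −596 kJ
Reaction B:
  Bonds broken (reactants):
    N≡N: 1 × 923 = 923
    O=O: 1 × 507 = 507
    Σ(broken) = 1430 kJ
  Bonds formed (products):
    N=O: 2 × 630 = 1260
    Σ(formed) = 1260 kJ
  ΔH_B = 1430 − 1260 = +170 kJ
ΔH_A − ΔH_B = −766 kJ, so reaction A has the more negative ΔH; |ΔH_A − ΔH_B| = 766 kJ.

Reaction A, by 766 kJ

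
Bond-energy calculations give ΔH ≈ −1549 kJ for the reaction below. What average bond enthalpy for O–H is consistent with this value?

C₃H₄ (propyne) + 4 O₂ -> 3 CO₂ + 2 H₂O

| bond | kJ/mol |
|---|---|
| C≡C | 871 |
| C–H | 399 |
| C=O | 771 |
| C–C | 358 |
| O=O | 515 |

D(O–H) ≈ 452 kJ/mol

Let D be the O–H bond energy.
Σ(broken) = 1×871 + 1×358 + 4×399 + 4×515 = 4885
Σ(formed) = 6×771 + 4×D = 4626 + 4D
ΔH = Σ(broken) − Σ(formed) = (4885) − (4626 + 4D) = +259 − 4D
Setting this equal to −1549 kJ gives 4D = 1808, so D = 452 kJ/mol.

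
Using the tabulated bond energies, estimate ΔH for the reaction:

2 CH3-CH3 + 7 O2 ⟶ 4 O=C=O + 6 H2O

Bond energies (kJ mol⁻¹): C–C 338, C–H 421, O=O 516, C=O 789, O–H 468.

Bonds broken (reactants):
  C–C: 2 × 338 = 676
  C–H: 12 × 421 = 5052
  O=O: 7 × 516 = 3612
  Σ(broken) = 9340 kJ
Bonds formed (products):
  C=O: 8 × 789 = 6312
  O–H: 12 × 468 = 5616
  Σ(formed) = 11928 kJ
ΔH = Σ(broken) − Σ(formed) = 9340 − 11928 = −2588 kJ

ΔH ≈ −2588 kJ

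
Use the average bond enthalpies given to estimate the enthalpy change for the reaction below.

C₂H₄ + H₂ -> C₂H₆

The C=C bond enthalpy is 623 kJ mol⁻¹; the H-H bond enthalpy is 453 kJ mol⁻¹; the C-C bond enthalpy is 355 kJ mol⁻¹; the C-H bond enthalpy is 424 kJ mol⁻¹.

ΔH ≈ −127 kJ

Bonds broken (reactants):
  C-H: 4 × 424 = 1696
  C=C: 1 × 623 = 623
  H-H: 1 × 453 = 453
  Σ(broken) = 2772 kJ
Bonds formed (products):
  C-C: 1 × 355 = 355
  C-H: 6 × 424 = 2544
  Σ(formed) = 2899 kJ
ΔH = Σ(broken) − Σ(formed) = 2772 − 2899 = −127 kJ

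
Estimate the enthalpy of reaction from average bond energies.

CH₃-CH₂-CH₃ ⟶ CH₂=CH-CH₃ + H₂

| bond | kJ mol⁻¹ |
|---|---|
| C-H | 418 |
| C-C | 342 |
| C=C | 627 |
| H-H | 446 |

Bonds broken (reactants):
  C-C: 2 × 342 = 684
  C-H: 8 × 418 = 3344
  Σ(broken) = 4028 kJ
Bonds formed (products):
  C-C: 1 × 342 = 342
  C-H: 6 × 418 = 2508
  C=C: 1 × 627 = 627
  H-H: 1 × 446 = 446
  Σ(formed) = 3923 kJ
ΔH = Σ(broken) − Σ(formed) = 4028 − 3923 = +105 kJ

ΔH ≈ +105 kJ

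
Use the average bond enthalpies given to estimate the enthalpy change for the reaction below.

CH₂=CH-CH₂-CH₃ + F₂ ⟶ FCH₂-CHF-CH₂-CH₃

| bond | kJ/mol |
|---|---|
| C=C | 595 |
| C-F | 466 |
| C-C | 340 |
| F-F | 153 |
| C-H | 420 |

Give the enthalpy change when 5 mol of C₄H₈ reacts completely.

ΔH = −2620 kJ

Bonds broken (reactants):
  C-C: 2 × 340 = 680
  C-H: 8 × 420 = 3360
  C=C: 1 × 595 = 595
  F-F: 1 × 153 = 153
  Σ(broken) = 4788 kJ
Bonds formed (products):
  C-C: 3 × 340 = 1020
  C-F: 2 × 466 = 932
  C-H: 8 × 420 = 3360
  Σ(formed) = 5312 kJ
ΔH = Σ(broken) − Σ(formed) = 4788 − 5312 = −524 kJ
For 5× the reaction as written: 5 × (−524) = −2620 kJ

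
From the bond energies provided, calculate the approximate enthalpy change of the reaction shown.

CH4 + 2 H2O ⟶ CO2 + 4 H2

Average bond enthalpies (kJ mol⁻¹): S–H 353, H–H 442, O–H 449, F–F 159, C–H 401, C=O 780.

ΔH ≈ +72 kJ

Bonds broken (reactants):
  C–H: 4 × 401 = 1604
  O–H: 4 × 449 = 1796
  Σ(broken) = 3400 kJ
Bonds formed (products):
  C=O: 2 × 780 = 1560
  H–H: 4 × 442 = 1768
  Σ(formed) = 3328 kJ
ΔH = Σ(broken) − Σ(formed) = 3400 − 3328 = +72 kJ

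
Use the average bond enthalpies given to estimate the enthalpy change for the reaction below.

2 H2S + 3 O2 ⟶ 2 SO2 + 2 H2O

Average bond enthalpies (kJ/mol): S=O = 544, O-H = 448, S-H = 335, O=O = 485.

ΔH ≈ −1173 kJ

Bonds broken (reactants):
  O=O: 3 × 485 = 1455
  S-H: 4 × 335 = 1340
  Σ(broken) = 2795 kJ
Bonds formed (products):
  O-H: 4 × 448 = 1792
  S=O: 4 × 544 = 2176
  Σ(formed) = 3968 kJ
ΔH = Σ(broken) − Σ(formed) = 2795 − 3968 = −1173 kJ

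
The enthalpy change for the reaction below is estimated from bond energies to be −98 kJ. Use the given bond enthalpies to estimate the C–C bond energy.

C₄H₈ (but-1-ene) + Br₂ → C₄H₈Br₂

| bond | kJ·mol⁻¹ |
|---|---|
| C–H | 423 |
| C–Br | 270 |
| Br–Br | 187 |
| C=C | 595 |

D(C–C) ≈ 340 kJ/mol

Let D be the C–C bond energy.
Σ(broken) = 1×187 + 2×D + 8×423 + 1×595 = 4166 + 2D
Σ(formed) = 2×270 + 3×D + 8×423 = 3924 + 3D
ΔH = Σ(broken) − Σ(formed) = (4166 + 2D) − (3924 + 3D) = +242 − D
Setting this equal to −98 kJ gives D = 340 kJ/mol.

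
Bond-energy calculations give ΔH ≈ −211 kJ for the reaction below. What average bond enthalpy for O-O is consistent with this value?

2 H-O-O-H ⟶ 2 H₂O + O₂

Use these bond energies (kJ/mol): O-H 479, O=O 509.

D(O-O) ≈ 149 kJ/mol

Let D be the O-O bond energy.
Σ(broken) = 4×479 + 2×D = 1916 + 2D
Σ(formed) = 4×479 + 1×509 = 2425
ΔH = Σ(broken) − Σ(formed) = (1916 + 2D) − (2425) = −509 + 2D
Setting this equal to −211 kJ gives 2D = 298, so D = 149 kJ/mol.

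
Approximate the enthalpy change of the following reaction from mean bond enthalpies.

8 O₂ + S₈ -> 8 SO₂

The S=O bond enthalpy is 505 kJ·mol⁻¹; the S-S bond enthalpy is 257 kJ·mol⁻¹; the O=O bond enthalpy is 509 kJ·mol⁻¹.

ΔH ≈ −1952 kJ

Bonds broken (reactants):
  O=O: 8 × 509 = 4072
  S-S: 8 × 257 = 2056
  Σ(broken) = 6128 kJ
Bonds formed (products):
  S=O: 16 × 505 = 8080
  Σ(formed) = 8080 kJ
ΔH = Σ(broken) − Σ(formed) = 6128 − 8080 = −1952 kJ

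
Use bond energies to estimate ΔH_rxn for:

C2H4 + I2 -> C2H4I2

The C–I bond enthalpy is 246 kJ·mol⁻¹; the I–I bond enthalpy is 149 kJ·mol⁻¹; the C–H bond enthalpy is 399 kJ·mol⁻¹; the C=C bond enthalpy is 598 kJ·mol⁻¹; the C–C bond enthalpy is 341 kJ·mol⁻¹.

ΔH ≈ −86 kJ

Bonds broken (reactants):
  C–H: 4 × 399 = 1596
  C=C: 1 × 598 = 598
  I–I: 1 × 149 = 149
  Σ(broken) = 2343 kJ
Bonds formed (products):
  C–C: 1 × 341 = 341
  C–H: 4 × 399 = 1596
  C–I: 2 × 246 = 492
  Σ(formed) = 2429 kJ
ΔH = Σ(broken) − Σ(formed) = 2343 − 2429 = −86 kJ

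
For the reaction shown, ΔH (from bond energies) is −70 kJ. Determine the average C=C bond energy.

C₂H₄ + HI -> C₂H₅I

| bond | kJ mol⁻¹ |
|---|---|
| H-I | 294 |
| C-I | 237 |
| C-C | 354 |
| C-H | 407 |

D(C=C) ≈ 634 kJ/mol

Let D be the C=C bond energy.
Σ(broken) = 4×407 + 1×D + 1×294 = 1922 + D
Σ(formed) = 1×354 + 5×407 + 1×237 = 2626
ΔH = Σ(broken) − Σ(formed) = (1922 + D) − (2626) = −704 + D
Setting this equal to −70 kJ gives D = 634 kJ/mol.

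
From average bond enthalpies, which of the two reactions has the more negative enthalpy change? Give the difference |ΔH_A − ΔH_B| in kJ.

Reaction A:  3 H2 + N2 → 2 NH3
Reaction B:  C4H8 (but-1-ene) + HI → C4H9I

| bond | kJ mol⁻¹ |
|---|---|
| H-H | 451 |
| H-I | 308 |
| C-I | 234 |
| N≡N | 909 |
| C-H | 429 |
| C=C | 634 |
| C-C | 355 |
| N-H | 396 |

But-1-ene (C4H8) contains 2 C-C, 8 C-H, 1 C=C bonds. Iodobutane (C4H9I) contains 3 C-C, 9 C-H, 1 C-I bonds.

Reaction A, by 38 kJ

Reaction A:
  Bonds broken (reactants):
    H-H: 3 × 451 = 1353
    N≡N: 1 × 909 = 909
    Σ(broken) = 2262 kJ
  Bonds formed (products):
    N-H: 6 × 396 = 2376
    Σ(formed) = 2376 kJ
  ΔH_A = 2262 − 2376 = −114 kJ
Reaction B:
  Bonds broken (reactants):
    C-C: 2 × 355 = 710
    C-H: 8 × 429 = 3432
    C=C: 1 × 634 = 634
    H-I: 1 × 308 = 308
    Σ(broken) = 5084 kJ
  Bonds formed (products):
    C-C: 3 × 355 = 1065
    C-H: 9 × 429 = 3861
    C-I: 1 × 234 = 234
    Σ(formed) = 5160 kJ
  ΔH_B = 5084 − 5160 = −76 kJ
ΔH_A − ΔH_B = −38 kJ, so reaction A has the more negative ΔH; |ΔH_A − ΔH_B| = 38 kJ.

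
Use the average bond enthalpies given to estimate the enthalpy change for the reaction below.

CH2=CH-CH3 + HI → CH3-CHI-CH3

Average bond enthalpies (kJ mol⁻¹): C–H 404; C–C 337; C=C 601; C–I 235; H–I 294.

Bonds broken (reactants):
  C–C: 1 × 337 = 337
  C–H: 6 × 404 = 2424
  C=C: 1 × 601 = 601
  H–I: 1 × 294 = 294
  Σ(broken) = 3656 kJ
Bonds formed (products):
  C–C: 2 × 337 = 674
  C–H: 7 × 404 = 2828
  C–I: 1 × 235 = 235
  Σ(formed) = 3737 kJ
ΔH = Σ(broken) − Σ(formed) = 3656 − 3737 = −81 kJ

ΔH ≈ −81 kJ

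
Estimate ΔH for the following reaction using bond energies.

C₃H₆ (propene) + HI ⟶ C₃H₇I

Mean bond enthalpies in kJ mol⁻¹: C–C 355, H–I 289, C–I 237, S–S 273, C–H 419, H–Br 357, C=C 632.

Bonds broken (reactants):
  C–C: 1 × 355 = 355
  C–H: 6 × 419 = 2514
  C=C: 1 × 632 = 632
  H–I: 1 × 289 = 289
  Σ(broken) = 3790 kJ
Bonds formed (products):
  C–C: 2 × 355 = 710
  C–H: 7 × 419 = 2933
  C–I: 1 × 237 = 237
  Σ(formed) = 3880 kJ
ΔH = Σ(broken) − Σ(formed) = 3790 − 3880 = −90 kJ

ΔH ≈ −90 kJ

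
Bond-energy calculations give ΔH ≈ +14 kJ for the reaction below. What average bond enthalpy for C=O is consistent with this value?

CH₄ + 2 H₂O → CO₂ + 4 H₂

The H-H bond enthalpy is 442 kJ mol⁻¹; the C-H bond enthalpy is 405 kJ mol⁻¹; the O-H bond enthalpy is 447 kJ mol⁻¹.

D(C=O) ≈ 813 kJ/mol

Let D be the C=O bond energy.
Σ(broken) = 4×405 + 4×447 = 3408
Σ(formed) = 2×D + 4×442 = 1768 + 2D
ΔH = Σ(broken) − Σ(formed) = (3408) − (1768 + 2D) = +1640 − 2D
Setting this equal to +14 kJ gives 2D = 1626, so D = 813 kJ/mol.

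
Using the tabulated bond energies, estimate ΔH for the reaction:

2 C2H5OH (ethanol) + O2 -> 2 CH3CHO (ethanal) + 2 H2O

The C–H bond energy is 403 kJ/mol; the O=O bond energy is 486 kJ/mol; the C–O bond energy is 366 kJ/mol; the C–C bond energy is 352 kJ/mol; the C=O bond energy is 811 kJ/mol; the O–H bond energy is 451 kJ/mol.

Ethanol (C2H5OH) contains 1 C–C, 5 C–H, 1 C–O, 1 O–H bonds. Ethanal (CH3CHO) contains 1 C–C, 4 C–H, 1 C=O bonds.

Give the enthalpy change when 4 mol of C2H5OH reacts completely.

Bonds broken (reactants):
  C–C: 2 × 352 = 704
  C–H: 10 × 403 = 4030
  C–O: 2 × 366 = 732
  O–H: 2 × 451 = 902
  O=O: 1 × 486 = 486
  Σ(broken) = 6854 kJ
Bonds formed (products):
  C–C: 2 × 352 = 704
  C–H: 8 × 403 = 3224
  C=O: 2 × 811 = 1622
  O–H: 4 × 451 = 1804
  Σ(formed) = 7354 kJ
ΔH = Σ(broken) − Σ(formed) = 6854 − 7354 = −500 kJ
For 2× the reaction as written: 2 × (−500) = −1000 kJ

ΔH = −1000 kJ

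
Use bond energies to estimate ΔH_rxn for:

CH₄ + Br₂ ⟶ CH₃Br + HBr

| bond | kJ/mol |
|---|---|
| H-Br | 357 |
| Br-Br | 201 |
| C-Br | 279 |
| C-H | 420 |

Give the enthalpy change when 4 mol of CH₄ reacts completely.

Bonds broken (reactants):
  Br-Br: 1 × 201 = 201
  C-H: 4 × 420 = 1680
  Σ(broken) = 1881 kJ
Bonds formed (products):
  C-Br: 1 × 279 = 279
  C-H: 3 × 420 = 1260
  H-Br: 1 × 357 = 357
  Σ(formed) = 1896 kJ
ΔH = Σ(broken) − Σ(formed) = 1881 − 1896 = −15 kJ
For 4× the reaction as written: 4 × (−15) = −60 kJ

ΔH = −60 kJ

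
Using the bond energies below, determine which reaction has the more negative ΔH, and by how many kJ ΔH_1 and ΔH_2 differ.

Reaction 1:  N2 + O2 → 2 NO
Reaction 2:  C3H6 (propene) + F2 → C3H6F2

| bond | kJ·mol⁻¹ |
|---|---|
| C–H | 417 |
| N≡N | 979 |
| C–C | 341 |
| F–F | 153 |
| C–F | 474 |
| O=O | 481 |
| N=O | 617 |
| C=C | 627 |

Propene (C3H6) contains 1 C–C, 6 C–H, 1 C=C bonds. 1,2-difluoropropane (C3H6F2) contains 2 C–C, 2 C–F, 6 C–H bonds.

Reaction 2, by 735 kJ

Reaction 1:
  Bonds broken (reactants):
    N≡N: 1 × 979 = 979
    O=O: 1 × 481 = 481
    Σ(broken) = 1460 kJ
  Bonds formed (products):
    N=O: 2 × 617 = 1234
    Σ(formed) = 1234 kJ
  ΔH_1 = 1460 − 1234 = +226 kJ
Reaction 2:
  Bonds broken (reactants):
    C–C: 1 × 341 = 341
    C–H: 6 × 417 = 2502
    C=C: 1 × 627 = 627
    F–F: 1 × 153 = 153
    Σ(broken) = 3623 kJ
  Bonds formed (products):
    C–C: 2 × 341 = 682
    C–F: 2 × 474 = 948
    C–H: 6 × 417 = 2502
    Σ(formed) = 4132 kJ
  ΔH_2 = 3623 − 4132 = −509 kJ
ΔH_1 − ΔH_2 = +735 kJ, so reaction 2 has the more negative ΔH; |ΔH_1 − ΔH_2| = 735 kJ.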